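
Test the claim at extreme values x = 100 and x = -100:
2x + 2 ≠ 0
x = 100: LHS = 2·100 + 2 = 202; 202 ≠ 0 — holds
x = -100: LHS = 2·(-100) + 2 = -198; -198 ≠ 0 — holds

Answer: Yes, holds for both x = 100 and x = -100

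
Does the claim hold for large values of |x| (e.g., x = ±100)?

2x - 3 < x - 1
x = 100: LHS = 2·100 - 3 = 197, RHS = 100 - 1 = 99; 197 < 99 — FAILS
x = -100: LHS = 2·(-100) - 3 = -203, RHS = (-100) - 1 = -101; -203 < -101 — holds

Answer: Partially: fails for x = 100, holds for x = -100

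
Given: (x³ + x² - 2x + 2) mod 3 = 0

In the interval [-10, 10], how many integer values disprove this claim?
Counterexamples in [-10, 10]: {-10, -9, -8, -7, -6, -5, -4, -3, -2, -1, 0, 1, 2, 3, 4, 5, 6, 7, 8, 9, 10}.

Counting them gives 21 values.

Answer: 21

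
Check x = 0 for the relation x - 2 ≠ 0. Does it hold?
x = 0: LHS = 0 - 2 = -2; -2 ≠ 0 — holds

The relation is satisfied at x = 0.

Answer: Yes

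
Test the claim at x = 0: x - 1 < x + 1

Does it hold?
x = 0: LHS = 0 - 1 = -1, RHS = 0 + 1 = 1; -1 < 1 — holds

The relation is satisfied at x = 0.

Answer: Yes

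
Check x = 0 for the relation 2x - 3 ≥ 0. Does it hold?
x = 0: LHS = 2·0 - 3 = -3; -3 ≥ 0 — FAILS

The relation fails at x = 0, so x = 0 is a counterexample.

Answer: No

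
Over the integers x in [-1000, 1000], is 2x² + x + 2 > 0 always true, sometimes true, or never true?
Over all integers in [-1000, 1000], LHS − RHS is smallest at x = 0, where it equals 2:
x = 0: LHS = 2·0² + 0 + 2 = 2; 2 > 0 — holds
At the ends of the range:
x = -1000: LHS = 2·(-1000)² + (-1000) + 2 = 1999002; 1999002 > 0 — holds
x = 1000: LHS = 2·1000² + 1000 + 2 = 2001002; 2001002 > 0 — holds
Hence LHS − RHS is never zero or negative, i.e. LHS > RHS throughout, so the relation holds for every integer in [-1000, 1000].

No counterexample exists.

Answer: Always true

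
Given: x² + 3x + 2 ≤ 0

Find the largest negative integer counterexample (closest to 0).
Testing negative integers from -1 downward:
x = -1: LHS = (-1)² + 3·(-1) + 2 = 0; 0 ≤ 0 — holds
x = -2: LHS = (-2)² + 3·(-2) + 2 = 0; 0 ≤ 0 — holds
x = -3: LHS = (-3)² + 3·(-3) + 2 = 2; 2 ≤ 0 — FAILS  ← closest negative counterexample to 0

Answer: x = -3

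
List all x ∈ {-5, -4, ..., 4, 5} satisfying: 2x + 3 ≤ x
Holds for: {-5, -4, -3}
Fails for: {-2, -1, 0, 1, 2, 3, 4, 5}

Answer: {-5, -4, -3}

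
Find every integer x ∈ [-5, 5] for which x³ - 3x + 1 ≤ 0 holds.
Holds for: {-5, -4, -3, -2, 1}
Fails for: {-1, 0, 2, 3, 4, 5}

Answer: {-5, -4, -3, -2, 1}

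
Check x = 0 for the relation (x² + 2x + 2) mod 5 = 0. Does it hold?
x = 0: LHS = (0² + 2·0 + 2) mod 5 = 2 mod 5 = 2; 2 = 0 — FAILS

The relation fails at x = 0, so x = 0 is a counterexample.

Answer: No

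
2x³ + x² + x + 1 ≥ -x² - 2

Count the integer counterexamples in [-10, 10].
Counterexamples in [-10, 10]: {-10, -9, -8, -7, -6, -5, -4, -3, -2}.

Counting them gives 9 values.

Answer: 9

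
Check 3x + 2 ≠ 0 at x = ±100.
x = 100: LHS = 3·100 + 2 = 302; 302 ≠ 0 — holds
x = -100: LHS = 3·(-100) + 2 = -298; -298 ≠ 0 — holds

Answer: Yes, holds for both x = 100 and x = -100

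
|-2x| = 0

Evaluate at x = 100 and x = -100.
x = 100: LHS = |-2·100| = |-200| = 200; 200 = 0 — FAILS
x = -100: LHS = |-2·(-100)| = |200| = 200; 200 = 0 — FAILS

Answer: No, fails for both x = 100 and x = -100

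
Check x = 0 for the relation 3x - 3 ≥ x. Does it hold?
x = 0: LHS = 3·0 - 3 = -3; -3 ≥ 0 — FAILS

The relation fails at x = 0, so x = 0 is a counterexample.

Answer: No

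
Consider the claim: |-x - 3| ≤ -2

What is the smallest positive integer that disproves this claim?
Testing positive integers:
x = 1: LHS = |-1 - 3| = |-4| = 4; 4 ≤ -2 — FAILS  ← smallest positive counterexample

Answer: x = 1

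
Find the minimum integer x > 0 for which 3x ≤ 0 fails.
Testing positive integers:
x = 1: LHS = 3·1 = 3; 3 ≤ 0 — FAILS  ← smallest positive counterexample

Answer: x = 1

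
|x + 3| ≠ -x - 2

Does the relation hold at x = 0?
x = 0: LHS = |0 + 3| = |3| = 3, RHS = -0 - 2 = -2; 3 ≠ -2 — holds

The relation is satisfied at x = 0.

Answer: Yes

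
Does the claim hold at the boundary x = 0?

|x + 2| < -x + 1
x = 0: LHS = |0 + 2| = |2| = 2, RHS = -0 + 1 = 1; 2 < 1 — FAILS

The relation fails at x = 0, so x = 0 is a counterexample.

Answer: No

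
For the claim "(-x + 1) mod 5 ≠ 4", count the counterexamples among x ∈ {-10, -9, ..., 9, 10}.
Counterexamples in [-10, 10]: {-8, -3, 2, 7}.

Counting them gives 4 values.

Answer: 4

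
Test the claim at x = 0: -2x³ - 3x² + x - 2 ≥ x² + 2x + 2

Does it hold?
x = 0: LHS = -2·0³ - 3·0² + 0 - 2 = -2, RHS = 0² + 2·0 + 2 = 2; -2 ≥ 2 — FAILS

The relation fails at x = 0, so x = 0 is a counterexample.

Answer: No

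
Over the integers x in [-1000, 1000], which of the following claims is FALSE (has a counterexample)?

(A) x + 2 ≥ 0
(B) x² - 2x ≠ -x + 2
(A) x = -3: LHS = (-3) + 2 = -1; -1 ≥ 0 — FAILS
(B) x = -1: LHS = (-1)² - 2·(-1) = 3, RHS = -(-1) + 2 = 3; 3 ≠ 3 — FAILS

Answer: Both A and B are false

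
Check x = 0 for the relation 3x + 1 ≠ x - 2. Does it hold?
x = 0: LHS = 3·0 + 1 = 1, RHS = 0 - 2 = -2; 1 ≠ -2 — holds

The relation is satisfied at x = 0.

Answer: Yes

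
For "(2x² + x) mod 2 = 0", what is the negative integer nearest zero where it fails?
Testing negative integers from -1 downward:
x = -1: LHS = (2·(-1)² + (-1)) mod 2 = 1 mod 2 = 1; 1 = 0 — FAILS  ← closest negative counterexample to 0

Answer: x = -1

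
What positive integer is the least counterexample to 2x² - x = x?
Testing positive integers:
x = 1: LHS = 2·1² - 1 = 1; 1 = 1 — holds
x = 2: LHS = 2·2² - 2 = 6; 6 = 2 — FAILS  ← smallest positive counterexample

Answer: x = 2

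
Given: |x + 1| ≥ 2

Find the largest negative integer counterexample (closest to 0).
Testing negative integers from -1 downward:
x = -1: LHS = |(-1) + 1| = |0| = 0; 0 ≥ 2 — FAILS  ← closest negative counterexample to 0

Answer: x = -1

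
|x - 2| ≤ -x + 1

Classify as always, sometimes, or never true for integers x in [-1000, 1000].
Over all integers in [-1000, 1000], LHS − RHS is smallest at x = 0, where it equals 1:
x = 0: LHS = |0 - 2| = |-2| = 2, RHS = -0 + 1 = 1; 2 ≤ 1 — FAILS
At the ends of the range:
x = -1000: LHS = |(-1000) - 2| = |-1002| = 1002, RHS = -(-1000) + 1 = 1001; 1002 ≤ 1001 — FAILS
x = 1000: LHS = |1000 - 2| = |998| = 998, RHS = -1000 + 1 = -999; 998 ≤ -999 — FAILS
Hence LHS − RHS is never zero or negative, i.e. LHS > RHS throughout, so the claimed relation (≤) fails for every integer in [-1000, 1000].

No integer in the range satisfies it.

Answer: Never true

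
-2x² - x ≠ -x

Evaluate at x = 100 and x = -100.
x = 100: LHS = -2·100² - 100 = -20100; -20100 ≠ -100 — holds
x = -100: LHS = -2·(-100)² - (-100) = -19900, RHS = -(-100) = 100; -19900 ≠ 100 — holds

Answer: Yes, holds for both x = 100 and x = -100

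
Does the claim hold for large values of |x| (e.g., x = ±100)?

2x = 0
x = 100: LHS = 2·100 = 200; 200 = 0 — FAILS
x = -100: LHS = 2·(-100) = -200; -200 = 0 — FAILS

Answer: No, fails for both x = 100 and x = -100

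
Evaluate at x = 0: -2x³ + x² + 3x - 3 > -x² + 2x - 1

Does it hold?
x = 0: LHS = -2·0³ + 0² + 3·0 - 3 = -3, RHS = -0² + 2·0 - 1 = -1; -3 > -1 — FAILS

The relation fails at x = 0, so x = 0 is a counterexample.

Answer: No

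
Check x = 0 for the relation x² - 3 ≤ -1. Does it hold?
x = 0: LHS = 0² - 3 = -3; -3 ≤ -1 — holds

The relation is satisfied at x = 0.

Answer: Yes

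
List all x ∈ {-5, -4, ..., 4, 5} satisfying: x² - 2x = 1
Track d = LHS − RHS over the integers in [-5, 5]. Equality would need d = 0, but d changes sign only between consecutive integers, jumping over 0:
x = -1: LHS = (-1)² - 2·(-1) = 3; 3 = 1 — FAILS  (d = 2)
x = 0: LHS = 0² - 2·0 = 0; 0 = 1 — FAILS  (d = -1)
x = 2: LHS = 2² - 2·2 = 0; 0 = 1 — FAILS  (d = -1)
x = 3: LHS = 3² - 2·3 = 3; 3 = 1 — FAILS  (d = 2)
Away from these crossings d keeps a constant sign, and checking every integer in [-5, 5] confirms d ≠ 0 throughout. Hence the two sides are never equal, so the claimed relation (=) fails for every integer in [-5, 5].

Answer: None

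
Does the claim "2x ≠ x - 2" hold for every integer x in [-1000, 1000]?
The claim fails at x = -2:
x = -2: LHS = 2·(-2) = -4, RHS = (-2) - 2 = -4; -4 ≠ -4 — FAILS

Because a single integer refutes it, the statement is false.

Answer: False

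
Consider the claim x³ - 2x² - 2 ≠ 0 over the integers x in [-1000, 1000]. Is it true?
Track d = LHS − RHS over the integers in [-1000, 1000]. Equality would need d = 0, but d changes sign only between consecutive integers, jumping over 0:
x = 2: LHS = 2³ - 2·2² - 2 = -2; -2 ≠ 0 — holds  (d = -2)
x = 3: LHS = 3³ - 2·3² - 2 = 7; 7 ≠ 0 — holds  (d = 7)
Away from these crossings d keeps a constant sign, and checking every integer in [-1000, 1000] confirms d ≠ 0 throughout. Hence the two sides are never equal, so the relation holds for every integer in [-1000, 1000].

No counterexample exists.

Answer: True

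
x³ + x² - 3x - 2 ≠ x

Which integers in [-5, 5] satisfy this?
Track d = LHS − RHS over the integers in [-5, 5]. Equality would need d = 0, but d changes sign only between consecutive integers, jumping over 0:
x = -3: LHS = (-3)³ + (-3)² - 3·(-3) - 2 = -11; -11 ≠ -3 — holds  (d = -8)
x = -2: LHS = (-2)³ + (-2)² - 3·(-2) - 2 = 0; 0 ≠ -2 — holds  (d = 2)
x = -1: LHS = (-1)³ + (-1)² - 3·(-1) - 2 = 1; 1 ≠ -1 — holds  (d = 2)
x = 0: LHS = 0³ + 0² - 3·0 - 2 = -2; -2 ≠ 0 — holds  (d = -2)
x = 1: LHS = 1³ + 1² - 3·1 - 2 = -3; -3 ≠ 1 — holds  (d = -4)
x = 2: LHS = 2³ + 2² - 3·2 - 2 = 4; 4 ≠ 2 — holds  (d = 2)
Away from these crossings d keeps a constant sign, and checking every integer in [-5, 5] confirms d ≠ 0 throughout. Hence the two sides are never equal, so the relation holds for every integer in [-5, 5].

Answer: All integers in [-5, 5]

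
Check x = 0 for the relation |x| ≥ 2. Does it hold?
x = 0: LHS = |0| = 0; 0 ≥ 2 — FAILS

The relation fails at x = 0, so x = 0 is a counterexample.

Answer: No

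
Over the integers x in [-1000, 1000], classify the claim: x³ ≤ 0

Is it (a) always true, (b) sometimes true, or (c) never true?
Holds at x = 0: LHS = 0³ = 0; 0 ≤ 0 — holds
Fails at x = 1: LHS = 1³ = 1; 1 ≤ 0 — FAILS
It is satisfied by some integers in the range but not all.

Answer: Sometimes true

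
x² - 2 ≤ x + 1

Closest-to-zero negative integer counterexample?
Testing negative integers from -1 downward:
x = -1: LHS = (-1)² - 2 = -1, RHS = (-1) + 1 = 0; -1 ≤ 0 — holds
x = -2: LHS = (-2)² - 2 = 2, RHS = (-2) + 1 = -1; 2 ≤ -1 — FAILS  ← closest negative counterexample to 0

Answer: x = -2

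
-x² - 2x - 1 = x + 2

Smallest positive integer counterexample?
Testing positive integers:
x = 1: LHS = -1² - 2·1 - 1 = -4, RHS = 1 + 2 = 3; -4 = 3 — FAILS  ← smallest positive counterexample

Answer: x = 1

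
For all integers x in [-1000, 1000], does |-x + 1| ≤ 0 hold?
The claim fails at x = 0:
x = 0: LHS = |-0 + 1| = |1| = 1; 1 ≤ 0 — FAILS

Because a single integer refutes it, the statement is false.

Answer: False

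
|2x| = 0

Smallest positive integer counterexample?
Testing positive integers:
x = 1: LHS = |2·1| = |2| = 2; 2 = 0 — FAILS  ← smallest positive counterexample

Answer: x = 1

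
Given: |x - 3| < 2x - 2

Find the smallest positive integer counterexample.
Testing positive integers:
x = 1: LHS = |1 - 3| = |-2| = 2, RHS = 2·1 - 2 = 0; 2 < 0 — FAILS  ← smallest positive counterexample

Answer: x = 1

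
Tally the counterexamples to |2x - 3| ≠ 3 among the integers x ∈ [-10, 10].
Counterexamples in [-10, 10]: {0, 3}.

Counting them gives 2 values.

Answer: 2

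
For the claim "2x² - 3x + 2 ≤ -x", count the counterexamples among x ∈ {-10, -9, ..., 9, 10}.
Counterexamples in [-10, 10]: {-10, -9, -8, -7, -6, -5, -4, -3, -2, -1, 0, 1, 2, 3, 4, 5, 6, 7, 8, 9, 10}.

Counting them gives 21 values.

Answer: 21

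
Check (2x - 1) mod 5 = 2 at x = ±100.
x = 100: LHS = (2·100 - 1) mod 5 = 199 mod 5 = 4; 4 = 2 — FAILS
x = -100: LHS = (2·(-100) - 1) mod 5 = (-201) mod 5 = 4; 4 = 2 — FAILS

Answer: No, fails for both x = 100 and x = -100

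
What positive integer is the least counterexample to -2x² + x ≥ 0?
Testing positive integers:
x = 1: LHS = -2·1² + 1 = -1; -1 ≥ 0 — FAILS  ← smallest positive counterexample

Answer: x = 1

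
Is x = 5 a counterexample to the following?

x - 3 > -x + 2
Substitute x = 5 into the relation:
x = 5: LHS = 5 - 3 = 2, RHS = -5 + 2 = -3; 2 > -3 — holds

The claim holds here, so x = 5 is not a counterexample. (A counterexample exists elsewhere, e.g. x = 0.)

Answer: No, x = 5 is not a counterexample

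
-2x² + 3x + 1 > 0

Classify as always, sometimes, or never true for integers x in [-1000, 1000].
Holds at x = 0: LHS = -2·0² + 3·0 + 1 = 1; 1 > 0 — holds
Fails at x = -1: LHS = -2·(-1)² + 3·(-1) + 1 = -4; -4 > 0 — FAILS
It is satisfied by some integers in the range but not all.

Answer: Sometimes true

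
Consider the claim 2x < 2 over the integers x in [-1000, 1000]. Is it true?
The claim fails at x = 1:
x = 1: LHS = 2·1 = 2; 2 < 2 — FAILS

Because a single integer refutes it, the statement is false.

Answer: False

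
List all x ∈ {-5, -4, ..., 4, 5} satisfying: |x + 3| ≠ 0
Holds for: {-5, -4, -2, -1, 0, 1, 2, 3, 4, 5}
Fails for: {-3}

Answer: {-5, -4, -2, -1, 0, 1, 2, 3, 4, 5}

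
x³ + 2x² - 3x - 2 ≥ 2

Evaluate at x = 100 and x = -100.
x = 100: LHS = 100³ + 2·100² - 3·100 - 2 = 1019698; 1019698 ≥ 2 — holds
x = -100: LHS = (-100)³ + 2·(-100)² - 3·(-100) - 2 = -979702; -979702 ≥ 2 — FAILS

Answer: Partially: holds for x = 100, fails for x = -100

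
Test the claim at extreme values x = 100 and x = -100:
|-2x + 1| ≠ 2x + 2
x = 100: LHS = |-2·100 + 1| = |-199| = 199, RHS = 2·100 + 2 = 202; 199 ≠ 202 — holds
x = -100: LHS = |-2·(-100) + 1| = |201| = 201, RHS = 2·(-100) + 2 = -198; 201 ≠ -198 — holds

Answer: Yes, holds for both x = 100 and x = -100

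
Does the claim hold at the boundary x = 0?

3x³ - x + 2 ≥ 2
x = 0: LHS = 3·0³ - 0 + 2 = 2; 2 ≥ 2 — holds

The relation is satisfied at x = 0.

Answer: Yes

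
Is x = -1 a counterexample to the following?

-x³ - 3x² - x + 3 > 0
Substitute x = -1 into the relation:
x = -1: LHS = -(-1)³ - 3·(-1)² - (-1) + 3 = 2; 2 > 0 — holds

The claim holds here, so x = -1 is not a counterexample. (A counterexample exists elsewhere, e.g. x = 1.)

Answer: No, x = -1 is not a counterexample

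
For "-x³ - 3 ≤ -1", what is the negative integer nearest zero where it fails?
Testing negative integers from -1 downward:
x = -1: LHS = -(-1)³ - 3 = -2; -2 ≤ -1 — holds
x = -2: LHS = -(-2)³ - 3 = 5; 5 ≤ -1 — FAILS  ← closest negative counterexample to 0

Answer: x = -2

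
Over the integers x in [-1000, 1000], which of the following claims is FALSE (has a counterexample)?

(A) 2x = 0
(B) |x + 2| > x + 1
(A) x = 1: LHS = 2·1 = 2; 2 = 0 — FAILS

(B) Over all integers in [-1000, 1000], LHS − RHS is smallest at x = 0, where it equals 1:
x = 0: LHS = |0 + 2| = |2| = 2, RHS = 0 + 1 = 1; 2 > 1 — holds
At the ends of the range:
x = -1000: LHS = |(-1000) + 2| = |-998| = 998, RHS = (-1000) + 1 = -999; 998 > -999 — holds
x = 1000: LHS = |1000 + 2| = |1002| = 1002, RHS = 1000 + 1 = 1001; 1002 > 1001 — holds
Hence LHS − RHS is never zero or negative, i.e. LHS > RHS throughout, so the relation holds for every integer in [-1000, 1000].

Only (A) has a counterexample.

Answer: A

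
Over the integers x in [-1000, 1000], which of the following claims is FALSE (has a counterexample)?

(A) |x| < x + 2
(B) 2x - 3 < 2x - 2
(A) x = -1: LHS = |-1| = 1, RHS = (-1) + 2 = 1; 1 < 1 — FAILS

(B) Over all integers in [-1000, 1000], LHS − RHS is largest at x = 0, where it equals -1:
x = 0: LHS = 2·0 - 3 = -3, RHS = 2·0 - 2 = -2; -3 < -2 — holds
At the ends of the range:
x = -1000: LHS = 2·(-1000) - 3 = -2003, RHS = 2·(-1000) - 2 = -2002; -2003 < -2002 — holds
x = 1000: LHS = 2·1000 - 3 = 1997, RHS = 2·1000 - 2 = 1998; 1997 < 1998 — holds
Hence LHS − RHS is never zero or positive, i.e. LHS < RHS throughout, so the relation holds for every integer in [-1000, 1000].

Only (A) has a counterexample.

Answer: A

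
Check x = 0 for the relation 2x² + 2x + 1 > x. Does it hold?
x = 0: LHS = 2·0² + 2·0 + 1 = 1; 1 > 0 — holds

The relation is satisfied at x = 0.

Answer: Yes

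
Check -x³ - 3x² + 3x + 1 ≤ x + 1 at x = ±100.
x = 100: LHS = -100³ - 3·100² + 3·100 + 1 = -1029699, RHS = 100 + 1 = 101; -1029699 ≤ 101 — holds
x = -100: LHS = -(-100)³ - 3·(-100)² + 3·(-100) + 1 = 969701, RHS = (-100) + 1 = -99; 969701 ≤ -99 — FAILS

Answer: Partially: holds for x = 100, fails for x = -100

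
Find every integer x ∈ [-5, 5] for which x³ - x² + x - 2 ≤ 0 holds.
Holds for: {-5, -4, -3, -2, -1, 0, 1}
Fails for: {2, 3, 4, 5}

Answer: {-5, -4, -3, -2, -1, 0, 1}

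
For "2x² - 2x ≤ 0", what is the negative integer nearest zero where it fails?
Testing negative integers from -1 downward:
x = -1: LHS = 2·(-1)² - 2·(-1) = 4; 4 ≤ 0 — FAILS  ← closest negative counterexample to 0

Answer: x = -1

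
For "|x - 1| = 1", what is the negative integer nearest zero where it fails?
Testing negative integers from -1 downward:
x = -1: LHS = |(-1) - 1| = |-2| = 2; 2 = 1 — FAILS  ← closest negative counterexample to 0

Answer: x = -1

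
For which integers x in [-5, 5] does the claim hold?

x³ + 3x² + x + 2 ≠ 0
Track d = LHS − RHS over the integers in [-5, 5]. Equality would need d = 0, but d changes sign only between consecutive integers, jumping over 0:
x = -3: LHS = (-3)³ + 3·(-3)² + (-3) + 2 = -1; -1 ≠ 0 — holds  (d = -1)
x = -2: LHS = (-2)³ + 3·(-2)² + (-2) + 2 = 4; 4 ≠ 0 — holds  (d = 4)
Away from these crossings d keeps a constant sign, and checking every integer in [-5, 5] confirms d ≠ 0 throughout. Hence the two sides are never equal, so the relation holds for every integer in [-5, 5].

Answer: All integers in [-5, 5]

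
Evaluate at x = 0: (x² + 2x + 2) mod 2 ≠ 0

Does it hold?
x = 0: LHS = (0² + 2·0 + 2) mod 2 = 2 mod 2 = 0; 0 ≠ 0 — FAILS

The relation fails at x = 0, so x = 0 is a counterexample.

Answer: No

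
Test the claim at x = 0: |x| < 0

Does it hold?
x = 0: LHS = |0| = 0; 0 < 0 — FAILS

The relation fails at x = 0, so x = 0 is a counterexample.

Answer: No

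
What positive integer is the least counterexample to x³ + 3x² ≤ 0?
Testing positive integers:
x = 1: LHS = 1³ + 3·1² = 4; 4 ≤ 0 — FAILS  ← smallest positive counterexample

Answer: x = 1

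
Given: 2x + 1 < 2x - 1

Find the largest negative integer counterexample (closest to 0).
Testing negative integers from -1 downward:
x = -1: LHS = 2·(-1) + 1 = -1, RHS = 2·(-1) - 1 = -3; -1 < -3 — FAILS  ← closest negative counterexample to 0

Answer: x = -1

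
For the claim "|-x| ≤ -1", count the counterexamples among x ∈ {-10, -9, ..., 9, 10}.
Counterexamples in [-10, 10]: {-10, -9, -8, -7, -6, -5, -4, -3, -2, -1, 0, 1, 2, 3, 4, 5, 6, 7, 8, 9, 10}.

Counting them gives 21 values.

Answer: 21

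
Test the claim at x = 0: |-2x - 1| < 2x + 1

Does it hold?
x = 0: LHS = |-2·0 - 1| = |-1| = 1, RHS = 2·0 + 1 = 1; 1 < 1 — FAILS

The relation fails at x = 0, so x = 0 is a counterexample.

Answer: No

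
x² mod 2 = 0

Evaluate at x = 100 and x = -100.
x = 100: LHS = (100²) mod 2 = 10000 mod 2 = 0; 0 = 0 — holds
x = -100: LHS = ((-100)²) mod 2 = 10000 mod 2 = 0; 0 = 0 — holds

Answer: Yes, holds for both x = 100 and x = -100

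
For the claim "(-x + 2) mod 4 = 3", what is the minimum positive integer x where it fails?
Testing positive integers:
x = 1: LHS = (-1 + 2) mod 4 = 1 mod 4 = 1; 1 = 3 — FAILS  ← smallest positive counterexample

Answer: x = 1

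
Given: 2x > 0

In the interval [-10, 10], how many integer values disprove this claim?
Counterexamples in [-10, 10]: {-10, -9, -8, -7, -6, -5, -4, -3, -2, -1, 0}.

Counting them gives 11 values.

Answer: 11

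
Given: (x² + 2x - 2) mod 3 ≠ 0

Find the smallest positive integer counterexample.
Testing positive integers:
x = 1: LHS = (1² + 2·1 - 2) mod 3 = 1 mod 3 = 1; 1 ≠ 0 — holds
x = 2: LHS = (2² + 2·2 - 2) mod 3 = 6 mod 3 = 0; 0 ≠ 0 — FAILS  ← smallest positive counterexample

Answer: x = 2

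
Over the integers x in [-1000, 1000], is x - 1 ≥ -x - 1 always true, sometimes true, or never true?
Holds at x = 0: LHS = 0 - 1 = -1, RHS = -0 - 1 = -1; -1 ≥ -1 — holds
Fails at x = -1: LHS = (-1) - 1 = -2, RHS = -(-1) - 1 = 0; -2 ≥ 0 — FAILS
It is satisfied by some integers in the range but not all.

Answer: Sometimes true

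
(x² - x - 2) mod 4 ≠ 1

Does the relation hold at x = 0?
x = 0: LHS = (0² - 0 - 2) mod 4 = (-2) mod 4 = 2; 2 ≠ 1 — holds

The relation is satisfied at x = 0.

Answer: Yes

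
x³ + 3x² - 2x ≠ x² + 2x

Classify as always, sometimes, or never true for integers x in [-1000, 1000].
Holds at x = 1: LHS = 1³ + 3·1² - 2·1 = 2, RHS = 1² + 2·1 = 3; 2 ≠ 3 — holds
Fails at x = 0: LHS = 0³ + 3·0² - 2·0 = 0, RHS = 0² + 2·0 = 0; 0 ≠ 0 — FAILS
It is satisfied by some integers in the range but not all.

Answer: Sometimes true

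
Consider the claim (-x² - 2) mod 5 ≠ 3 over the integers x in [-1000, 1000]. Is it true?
The claim fails at x = 0:
x = 0: LHS = (-0² - 2) mod 5 = (-2) mod 5 = 3; 3 ≠ 3 — FAILS

Because a single integer refutes it, the statement is false.

Answer: False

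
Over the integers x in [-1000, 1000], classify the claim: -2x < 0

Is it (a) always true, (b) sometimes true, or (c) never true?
Holds at x = 1: LHS = -2·1 = -2; -2 < 0 — holds
Fails at x = 0: LHS = -2·0 = 0; 0 < 0 — FAILS
It is satisfied by some integers in the range but not all.

Answer: Sometimes true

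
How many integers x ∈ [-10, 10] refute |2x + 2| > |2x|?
Counterexamples in [-10, 10]: {-10, -9, -8, -7, -6, -5, -4, -3, -2, -1}.

Counting them gives 10 values.

Answer: 10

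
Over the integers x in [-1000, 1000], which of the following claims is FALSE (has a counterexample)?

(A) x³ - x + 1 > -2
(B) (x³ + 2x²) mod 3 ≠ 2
(A) x = -2: LHS = (-2)³ - (-2) + 1 = -5; -5 > -2 — FAILS

(B) For a polynomial with integer coefficients, its value mod 3 depends only on x mod 3, so it suffices to check one representative of each residue class, x = 0, 1, 2:
x = 0: LHS = (0³ + 2·0²) mod 3 = 0 mod 3 = 0; 0 ≠ 2 — holds
x = 1: LHS = (1³ + 2·1²) mod 3 = 3 mod 3 = 0; 0 ≠ 2 — holds
x = 2: LHS = (2³ + 2·2²) mod 3 = 16 mod 3 = 1; 1 ≠ 2 — holds
The relation holds in every residue class, so the relation holds for every integer in [-1000, 1000].

Only (A) has a counterexample.

Answer: A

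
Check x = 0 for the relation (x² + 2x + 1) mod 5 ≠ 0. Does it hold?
x = 0: LHS = (0² + 2·0 + 1) mod 5 = 1 mod 5 = 1; 1 ≠ 0 — holds

The relation is satisfied at x = 0.

Answer: Yes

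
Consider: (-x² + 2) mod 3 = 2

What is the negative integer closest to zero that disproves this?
Testing negative integers from -1 downward:
x = -1: LHS = (-(-1)² + 2) mod 3 = 1 mod 3 = 1; 1 = 2 — FAILS  ← closest negative counterexample to 0

Answer: x = -1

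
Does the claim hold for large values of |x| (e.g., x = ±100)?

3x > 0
x = 100: LHS = 3·100 = 300; 300 > 0 — holds
x = -100: LHS = 3·(-100) = -300; -300 > 0 — FAILS

Answer: Partially: holds for x = 100, fails for x = -100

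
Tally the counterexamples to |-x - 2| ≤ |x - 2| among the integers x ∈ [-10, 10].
Counterexamples in [-10, 10]: {1, 2, 3, 4, 5, 6, 7, 8, 9, 10}.

Counting them gives 10 values.

Answer: 10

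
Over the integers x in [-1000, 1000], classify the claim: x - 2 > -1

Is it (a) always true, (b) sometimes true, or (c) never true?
Holds at x = 2: LHS = 2 - 2 = 0; 0 > -1 — holds
Fails at x = 0: LHS = 0 - 2 = -2; -2 > -1 — FAILS
It is satisfied by some integers in the range but not all.

Answer: Sometimes true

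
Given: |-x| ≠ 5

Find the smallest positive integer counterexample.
Testing positive integers:
x = 1: LHS = |-1| = 1; 1 ≠ 5 — holds
x = 2: LHS = |-2| = 2; 2 ≠ 5 — holds
x = 3: LHS = |-3| = 3; 3 ≠ 5 — holds
x = 4: LHS = |-4| = 4; 4 ≠ 5 — holds
x = 5: LHS = |-5| = 5; 5 ≠ 5 — FAILS  ← smallest positive counterexample

Answer: x = 5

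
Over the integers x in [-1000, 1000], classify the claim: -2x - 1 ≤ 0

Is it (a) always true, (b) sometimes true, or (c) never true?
Holds at x = 0: LHS = -2·0 - 1 = -1; -1 ≤ 0 — holds
Fails at x = -1: LHS = -2·(-1) - 1 = 1; 1 ≤ 0 — FAILS
It is satisfied by some integers in the range but not all.

Answer: Sometimes true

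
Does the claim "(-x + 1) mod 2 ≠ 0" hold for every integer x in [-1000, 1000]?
The claim fails at x = 1:
x = 1: LHS = (-1 + 1) mod 2 = 0 mod 2 = 0; 0 ≠ 0 — FAILS

Because a single integer refutes it, the statement is false.

Answer: False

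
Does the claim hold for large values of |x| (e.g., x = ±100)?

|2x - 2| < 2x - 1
x = 100: LHS = |2·100 - 2| = |198| = 198, RHS = 2·100 - 1 = 199; 198 < 199 — holds
x = -100: LHS = |2·(-100) - 2| = |-202| = 202, RHS = 2·(-100) - 1 = -201; 202 < -201 — FAILS

Answer: Partially: holds for x = 100, fails for x = -100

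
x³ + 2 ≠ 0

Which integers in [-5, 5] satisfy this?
Track d = LHS − RHS over the integers in [-5, 5]. Equality would need d = 0, but d changes sign only between consecutive integers, jumping over 0:
x = -2: LHS = (-2)³ + 2 = -6; -6 ≠ 0 — holds  (d = -6)
x = -1: LHS = (-1)³ + 2 = 1; 1 ≠ 0 — holds  (d = 1)
Away from these crossings d keeps a constant sign, and checking every integer in [-5, 5] confirms d ≠ 0 throughout. Hence the two sides are never equal, so the relation holds for every integer in [-5, 5].

Answer: All integers in [-5, 5]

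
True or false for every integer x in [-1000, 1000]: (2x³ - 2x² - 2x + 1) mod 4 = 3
The claim fails at x = 0:
x = 0: LHS = (2·0³ - 2·0² - 2·0 + 1) mod 4 = 1 mod 4 = 1; 1 = 3 — FAILS

Because a single integer refutes it, the statement is false.

Answer: False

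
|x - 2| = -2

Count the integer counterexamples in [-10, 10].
Counterexamples in [-10, 10]: {-10, -9, -8, -7, -6, -5, -4, -3, -2, -1, 0, 1, 2, 3, 4, 5, 6, 7, 8, 9, 10}.

Counting them gives 21 values.

Answer: 21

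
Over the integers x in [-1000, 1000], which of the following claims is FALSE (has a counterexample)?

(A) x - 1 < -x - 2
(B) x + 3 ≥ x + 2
(A) x = 0: LHS = 0 - 1 = -1, RHS = -0 - 2 = -2; -1 < -2 — FAILS

(B) Over all integers in [-1000, 1000], LHS − RHS is smallest at x = 0, where it equals 1:
x = 0: LHS = 0 + 3 = 3, RHS = 0 + 2 = 2; 3 ≥ 2 — holds
At the ends of the range:
x = -1000: LHS = (-1000) + 3 = -997, RHS = (-1000) + 2 = -998; -997 ≥ -998 — holds
x = 1000: LHS = 1000 + 3 = 1003, RHS = 1000 + 2 = 1002; 1003 ≥ 1002 — holds
Hence LHS − RHS is never negative, i.e. LHS ≥ RHS throughout, so the relation holds for every integer in [-1000, 1000].

Only (A) has a counterexample.

Answer: A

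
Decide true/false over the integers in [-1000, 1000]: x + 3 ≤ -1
The claim fails at x = 0:
x = 0: LHS = 0 + 3 = 3; 3 ≤ -1 — FAILS

Because a single integer refutes it, the statement is false.

Answer: False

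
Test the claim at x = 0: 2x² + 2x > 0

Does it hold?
x = 0: LHS = 2·0² + 2·0 = 0; 0 > 0 — FAILS

The relation fails at x = 0, so x = 0 is a counterexample.

Answer: No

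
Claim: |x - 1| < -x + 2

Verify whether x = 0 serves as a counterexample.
Substitute x = 0 into the relation:
x = 0: LHS = |0 - 1| = |-1| = 1, RHS = -0 + 2 = 2; 1 < 2 — holds

The claim holds here, so x = 0 is not a counterexample. (A counterexample exists elsewhere, e.g. x = 2.)

Answer: No, x = 0 is not a counterexample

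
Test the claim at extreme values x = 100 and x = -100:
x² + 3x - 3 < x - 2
x = 100: LHS = 100² + 3·100 - 3 = 10297, RHS = 100 - 2 = 98; 10297 < 98 — FAILS
x = -100: LHS = (-100)² + 3·(-100) - 3 = 9697, RHS = (-100) - 2 = -102; 9697 < -102 — FAILS

Answer: No, fails for both x = 100 and x = -100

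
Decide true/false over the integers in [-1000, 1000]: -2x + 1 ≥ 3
The claim fails at x = 0:
x = 0: LHS = -2·0 + 1 = 1; 1 ≥ 3 — FAILS

Because a single integer refutes it, the statement is false.

Answer: False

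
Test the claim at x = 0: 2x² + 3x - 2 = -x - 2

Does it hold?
x = 0: LHS = 2·0² + 3·0 - 2 = -2, RHS = -0 - 2 = -2; -2 = -2 — holds

The relation is satisfied at x = 0.

Answer: Yes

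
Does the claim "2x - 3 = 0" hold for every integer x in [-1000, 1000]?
The claim fails at x = 0:
x = 0: LHS = 2·0 - 3 = -3; -3 = 0 — FAILS

Because a single integer refutes it, the statement is false.

Answer: False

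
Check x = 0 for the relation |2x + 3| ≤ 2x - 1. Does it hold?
x = 0: LHS = |2·0 + 3| = |3| = 3, RHS = 2·0 - 1 = -1; 3 ≤ -1 — FAILS

The relation fails at x = 0, so x = 0 is a counterexample.

Answer: No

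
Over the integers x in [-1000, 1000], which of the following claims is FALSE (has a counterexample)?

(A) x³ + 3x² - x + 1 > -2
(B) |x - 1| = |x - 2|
(A) x = -4: LHS = (-4)³ + 3·(-4)² - (-4) + 1 = -11; -11 > -2 — FAILS
(B) x = 0: LHS = |0 - 1| = |-1| = 1, RHS = |0 - 2| = |-2| = 2; 1 = 2 — FAILS

Answer: Both A and B are false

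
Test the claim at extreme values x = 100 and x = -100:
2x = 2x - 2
x = 100: LHS = 2·100 = 200, RHS = 2·100 - 2 = 198; 200 = 198 — FAILS
x = -100: LHS = 2·(-100) = -200, RHS = 2·(-100) - 2 = -202; -200 = -202 — FAILS

Answer: No, fails for both x = 100 and x = -100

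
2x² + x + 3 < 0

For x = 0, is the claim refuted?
Substitute x = 0 into the relation:
x = 0: LHS = 2·0² + 0 + 3 = 3; 3 < 0 — FAILS

Since the claim fails at x = 0, this value is a counterexample.

Answer: Yes, x = 0 is a counterexample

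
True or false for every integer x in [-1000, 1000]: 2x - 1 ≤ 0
The claim fails at x = 1:
x = 1: LHS = 2·1 - 1 = 1; 1 ≤ 0 — FAILS

Because a single integer refutes it, the statement is false.

Answer: False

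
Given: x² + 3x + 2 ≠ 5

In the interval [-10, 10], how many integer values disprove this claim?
Track d = LHS − RHS over the integers in [-10, 10]. Equality would need d = 0, but d changes sign only between consecutive integers, jumping over 0:
x = -4: LHS = (-4)² + 3·(-4) + 2 = 6; 6 ≠ 5 — holds  (d = 1)
x = -3: LHS = (-3)² + 3·(-3) + 2 = 2; 2 ≠ 5 — holds  (d = -3)
x = 0: LHS = 0² + 3·0 + 2 = 2; 2 ≠ 5 — holds  (d = -3)
x = 1: LHS = 1² + 3·1 + 2 = 6; 6 ≠ 5 — holds  (d = 1)
Away from these crossings d keeps a constant sign, and checking every integer in [-10, 10] confirms d ≠ 0 throughout. Hence the two sides are never equal, so the relation holds for every integer in [-10, 10].

No counterexample appears in that range.

Answer: 0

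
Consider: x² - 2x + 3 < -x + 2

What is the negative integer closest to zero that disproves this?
Testing negative integers from -1 downward:
x = -1: LHS = (-1)² - 2·(-1) + 3 = 6, RHS = -(-1) + 2 = 3; 6 < 3 — FAILS  ← closest negative counterexample to 0

Answer: x = -1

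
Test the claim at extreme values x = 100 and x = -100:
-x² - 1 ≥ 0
x = 100: LHS = -100² - 1 = -10001; -10001 ≥ 0 — FAILS
x = -100: LHS = -(-100)² - 1 = -10001; -10001 ≥ 0 — FAILS

Answer: No, fails for both x = 100 and x = -100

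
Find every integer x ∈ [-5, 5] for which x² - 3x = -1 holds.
Track d = LHS − RHS over the integers in [-5, 5]. Equality would need d = 0, but d changes sign only between consecutive integers, jumping over 0:
x = 0: LHS = 0² - 3·0 = 0; 0 = -1 — FAILS  (d = 1)
x = 1: LHS = 1² - 3·1 = -2; -2 = -1 — FAILS  (d = -1)
x = 2: LHS = 2² - 3·2 = -2; -2 = -1 — FAILS  (d = -1)
x = 3: LHS = 3² - 3·3 = 0; 0 = -1 — FAILS  (d = 1)
Away from these crossings d keeps a constant sign, and checking every integer in [-5, 5] confirms d ≠ 0 throughout. Hence the two sides are never equal, so the claimed relation (=) fails for every integer in [-5, 5].

Answer: None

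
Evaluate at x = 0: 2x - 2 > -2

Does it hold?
x = 0: LHS = 2·0 - 2 = -2; -2 > -2 — FAILS

The relation fails at x = 0, so x = 0 is a counterexample.

Answer: No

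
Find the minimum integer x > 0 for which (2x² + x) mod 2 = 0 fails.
Testing positive integers:
x = 1: LHS = (2·1² + 1) mod 2 = 3 mod 2 = 1; 1 = 0 — FAILS  ← smallest positive counterexample

Answer: x = 1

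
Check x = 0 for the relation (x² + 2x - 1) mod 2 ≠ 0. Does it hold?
x = 0: LHS = (0² + 2·0 - 1) mod 2 = (-1) mod 2 = 1; 1 ≠ 0 — holds

The relation is satisfied at x = 0.

Answer: Yes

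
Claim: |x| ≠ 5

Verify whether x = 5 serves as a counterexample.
Substitute x = 5 into the relation:
x = 5: LHS = |5| = 5; 5 ≠ 5 — FAILS

Since the claim fails at x = 5, this value is a counterexample.

Answer: Yes, x = 5 is a counterexample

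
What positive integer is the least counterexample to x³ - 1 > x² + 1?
Testing positive integers:
x = 1: LHS = 1³ - 1 = 0, RHS = 1² + 1 = 2; 0 > 2 — FAILS  ← smallest positive counterexample

Answer: x = 1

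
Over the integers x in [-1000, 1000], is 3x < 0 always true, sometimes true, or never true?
Holds at x = -1: LHS = 3·(-1) = -3; -3 < 0 — holds
Fails at x = 0: LHS = 3·0 = 0; 0 < 0 — FAILS
It is satisfied by some integers in the range but not all.

Answer: Sometimes true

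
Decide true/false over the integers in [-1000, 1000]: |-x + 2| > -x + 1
Over all integers in [-1000, 1000], LHS − RHS is smallest at x = 0, where it equals 1:
x = 0: LHS = |-0 + 2| = |2| = 2, RHS = -0 + 1 = 1; 2 > 1 — holds
At the ends of the range:
x = -1000: LHS = |-(-1000) + 2| = |1002| = 1002, RHS = -(-1000) + 1 = 1001; 1002 > 1001 — holds
x = 1000: LHS = |-1000 + 2| = |-998| = 998, RHS = -1000 + 1 = -999; 998 > -999 — holds
Hence LHS − RHS is never zero or negative, i.e. LHS > RHS throughout, so the relation holds for every integer in [-1000, 1000].

No counterexample exists.

Answer: True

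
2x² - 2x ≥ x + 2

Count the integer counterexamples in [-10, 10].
Counterexamples in [-10, 10]: {0, 1}.

Counting them gives 2 values.

Answer: 2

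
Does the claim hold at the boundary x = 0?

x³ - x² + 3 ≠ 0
x = 0: LHS = 0³ - 0² + 3 = 3; 3 ≠ 0 — holds

The relation is satisfied at x = 0.

Answer: Yes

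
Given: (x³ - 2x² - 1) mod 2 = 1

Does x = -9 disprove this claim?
Substitute x = -9 into the relation:
x = -9: LHS = ((-9)³ - 2·(-9)² - 1) mod 2 = (-892) mod 2 = 0; 0 = 1 — FAILS

Since the claim fails at x = -9, this value is a counterexample.

Answer: Yes, x = -9 is a counterexample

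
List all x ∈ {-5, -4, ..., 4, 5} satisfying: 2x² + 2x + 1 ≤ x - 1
Over all integers in [-5, 5], LHS − RHS is smallest at x = 0, where it equals 2:
x = 0: LHS = 2·0² + 2·0 + 1 = 1, RHS = 0 - 1 = -1; 1 ≤ -1 — FAILS
At the ends of the range:
x = -5: LHS = 2·(-5)² + 2·(-5) + 1 = 41, RHS = (-5) - 1 = -6; 41 ≤ -6 — FAILS
x = 5: LHS = 2·5² + 2·5 + 1 = 61, RHS = 5 - 1 = 4; 61 ≤ 4 — FAILS
Hence LHS − RHS is never zero or negative, i.e. LHS > RHS throughout, so the claimed relation (≤) fails for every integer in [-5, 5].

Answer: None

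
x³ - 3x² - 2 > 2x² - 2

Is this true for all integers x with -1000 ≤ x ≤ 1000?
The claim fails at x = 0:
x = 0: LHS = 0³ - 3·0² - 2 = -2, RHS = 2·0² - 2 = -2; -2 > -2 — FAILS

Because a single integer refutes it, the statement is false.

Answer: False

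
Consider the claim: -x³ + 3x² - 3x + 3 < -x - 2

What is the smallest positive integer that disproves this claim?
Testing positive integers:
x = 1: LHS = -1³ + 3·1² - 3·1 + 3 = 2, RHS = -1 - 2 = -3; 2 < -3 — FAILS  ← smallest positive counterexample

Answer: x = 1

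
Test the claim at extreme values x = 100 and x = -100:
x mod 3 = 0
x = 100: LHS = 100 mod 3 = 1; 1 = 0 — FAILS
x = -100: LHS = (-100) mod 3 = 2; 2 = 0 — FAILS

Answer: No, fails for both x = 100 and x = -100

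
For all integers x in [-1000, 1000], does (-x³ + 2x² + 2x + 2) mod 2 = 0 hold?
The claim fails at x = 1:
x = 1: LHS = (-1³ + 2·1² + 2·1 + 2) mod 2 = 5 mod 2 = 1; 1 = 0 — FAILS

Because a single integer refutes it, the statement is false.

Answer: False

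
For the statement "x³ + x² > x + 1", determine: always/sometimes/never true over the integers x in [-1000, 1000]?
Holds at x = 2: LHS = 2³ + 2² = 12, RHS = 2 + 1 = 3; 12 > 3 — holds
Fails at x = 0: LHS = 0³ + 0² = 0, RHS = 0 + 1 = 1; 0 > 1 — FAILS
It is satisfied by some integers in the range but not all.

Answer: Sometimes true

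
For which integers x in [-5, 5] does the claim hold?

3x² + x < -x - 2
Over all integers in [-5, 5], LHS − RHS is smallest at x = 0, where it equals 2:
x = 0: LHS = 3·0² + 0 = 0, RHS = -0 - 2 = -2; 0 < -2 — FAILS
At the ends of the range:
x = -5: LHS = 3·(-5)² + (-5) = 70, RHS = -(-5) - 2 = 3; 70 < 3 — FAILS
x = 5: LHS = 3·5² + 5 = 80, RHS = -5 - 2 = -7; 80 < -7 — FAILS
Hence LHS − RHS is never negative, i.e. LHS ≥ RHS throughout, so the claimed relation (<) fails for every integer in [-5, 5].

Answer: None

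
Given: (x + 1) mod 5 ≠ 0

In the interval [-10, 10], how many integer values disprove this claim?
Counterexamples in [-10, 10]: {-6, -1, 4, 9}.

Counting them gives 4 values.

Answer: 4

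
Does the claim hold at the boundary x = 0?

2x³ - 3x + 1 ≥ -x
x = 0: LHS = 2·0³ - 3·0 + 1 = 1, RHS = -0 = 0; 1 ≥ 0 — holds

The relation is satisfied at x = 0.

Answer: Yes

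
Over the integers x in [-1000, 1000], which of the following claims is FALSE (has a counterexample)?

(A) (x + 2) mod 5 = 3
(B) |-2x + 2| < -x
(A) x = 0: LHS = (0 + 2) mod 5 = 2 mod 5 = 2; 2 = 3 — FAILS
(B) x = 0: LHS = |-2·0 + 2| = |2| = 2, RHS = -0 = 0; 2 < 0 — FAILS

Answer: Both A and B are false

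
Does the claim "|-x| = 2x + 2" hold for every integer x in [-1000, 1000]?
The claim fails at x = 0:
x = 0: LHS = |-0| = |0| = 0, RHS = 2·0 + 2 = 2; 0 = 2 — FAILS

Because a single integer refutes it, the statement is false.

Answer: False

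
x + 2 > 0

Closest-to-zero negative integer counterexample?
Testing negative integers from -1 downward:
x = -1: LHS = (-1) + 2 = 1; 1 > 0 — holds
x = -2: LHS = (-2) + 2 = 0; 0 > 0 — FAILS  ← closest negative counterexample to 0

Answer: x = -2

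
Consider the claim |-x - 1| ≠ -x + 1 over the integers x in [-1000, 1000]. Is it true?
The claim fails at x = 0:
x = 0: LHS = |-0 - 1| = |-1| = 1, RHS = -0 + 1 = 1; 1 ≠ 1 — FAILS

Because a single integer refutes it, the statement is false.

Answer: False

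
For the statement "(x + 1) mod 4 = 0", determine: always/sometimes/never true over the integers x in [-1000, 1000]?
Holds at x = -1: LHS = ((-1) + 1) mod 4 = 0 mod 4 = 0; 0 = 0 — holds
Fails at x = 0: LHS = (0 + 1) mod 4 = 1 mod 4 = 1; 1 = 0 — FAILS
It is satisfied by some integers in the range but not all.

Answer: Sometimes true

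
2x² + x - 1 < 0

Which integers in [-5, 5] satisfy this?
Holds for: {0}
Fails for: {-5, -4, -3, -2, -1, 1, 2, 3, 4, 5}

Answer: {0}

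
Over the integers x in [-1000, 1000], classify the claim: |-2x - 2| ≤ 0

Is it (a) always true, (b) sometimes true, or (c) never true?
Holds at x = -1: LHS = |-2·(-1) - 2| = |0| = 0; 0 ≤ 0 — holds
Fails at x = 0: LHS = |-2·0 - 2| = |-2| = 2; 2 ≤ 0 — FAILS
It is satisfied by some integers in the range but not all.

Answer: Sometimes true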